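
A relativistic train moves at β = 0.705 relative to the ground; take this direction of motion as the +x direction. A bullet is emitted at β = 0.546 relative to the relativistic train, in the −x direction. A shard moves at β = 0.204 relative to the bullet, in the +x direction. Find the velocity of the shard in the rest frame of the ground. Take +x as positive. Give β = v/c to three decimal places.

Apply u = (u' + v)/(1 + u'v/c²) successively, working outward toward the ground.
Start: velocity of the relativistic train relative to the ground = 0.7050c.
Compose with the bullet (u' = -0.546 in the relativistic train frame): u_1 = (-0.546 + 0.705) / (1 + (-0.546)·0.705) = 0.1590/0.6151 = 0.2585.
Compose with the shard (u' = 0.204 in the bullet frame): u_2 = (0.204 + 0.259) / (1 + 0.204·0.259) = 0.4625/1.0527 = 0.4393.

β = +0.439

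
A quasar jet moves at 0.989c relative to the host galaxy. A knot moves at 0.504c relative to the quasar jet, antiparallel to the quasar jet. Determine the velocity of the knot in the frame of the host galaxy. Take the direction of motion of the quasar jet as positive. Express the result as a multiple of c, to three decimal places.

With v = 0.989 and u' = -0.504 (in units of c),
u = (u' + v)/(1 + u'v/c²):
u = (-0.504 + 0.989) / (1 + (-0.504)·0.989) = 0.4850/0.5015 = 0.9670
(Galilean addition would give +0.485c.)

+0.967c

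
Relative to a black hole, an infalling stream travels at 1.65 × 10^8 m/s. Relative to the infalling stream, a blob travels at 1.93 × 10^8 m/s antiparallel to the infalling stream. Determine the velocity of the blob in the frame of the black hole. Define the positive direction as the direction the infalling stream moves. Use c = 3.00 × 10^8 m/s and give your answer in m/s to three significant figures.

-4.33 × 10^7 m/s

In units of c (dividing by 3.00 × 10^8 m/s): v = 0.550, u' = -0.643.
u = (u' + v)/(1 + u'v/c²):
u = (-0.643 + 0.550) / (1 + (-0.643)·0.550) = -0.0933/0.6462 = -0.1444
Converting back: u = -0.1444 × 3.00 × 10^8 m/s.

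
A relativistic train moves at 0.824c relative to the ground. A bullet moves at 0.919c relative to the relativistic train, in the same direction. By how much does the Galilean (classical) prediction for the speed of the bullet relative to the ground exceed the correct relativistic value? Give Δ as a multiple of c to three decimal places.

Δ = 0.751c

Galilean: u_cl = 0.919 + 0.824 = 1.7430.
Relativistic: u_rel = (0.919 + 0.824) / (1 + 0.919·0.824) = 1.7430/1.7573 = 0.9919.
Δ = 1.7430 − 0.9919 = 0.7511.
(The classical prediction exceeds c; the relativistic result does not.)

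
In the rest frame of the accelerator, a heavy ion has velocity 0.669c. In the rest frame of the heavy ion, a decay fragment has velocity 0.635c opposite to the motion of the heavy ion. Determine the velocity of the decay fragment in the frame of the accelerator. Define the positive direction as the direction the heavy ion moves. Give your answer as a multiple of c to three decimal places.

+0.059c

With v = 0.669 and u' = -0.635 (in units of c),
u = (u' + v)/(1 + u'v/c²):
u = (-0.635 + 0.669) / (1 + (-0.635)·0.669) = 0.0340/0.5752 = 0.0591
(Galilean addition would give +0.034c.)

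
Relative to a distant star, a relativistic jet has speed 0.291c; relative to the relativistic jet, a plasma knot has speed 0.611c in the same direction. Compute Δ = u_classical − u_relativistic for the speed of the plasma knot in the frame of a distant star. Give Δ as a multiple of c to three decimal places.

Galilean: u_cl = 0.611 + 0.291 = 0.9020.
Relativistic: u_rel = (0.611 + 0.291) / (1 + 0.611·0.291) = 0.9020/1.1778 = 0.7658.
Δ = 0.9020 − 0.7658 = 0.1362.

Δ = 0.136c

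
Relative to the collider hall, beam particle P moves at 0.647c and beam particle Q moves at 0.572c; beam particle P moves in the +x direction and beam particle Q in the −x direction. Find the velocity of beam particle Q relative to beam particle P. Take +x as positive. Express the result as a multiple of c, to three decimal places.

-0.890c

β_A = 0.647, β_B = -0.572.
Transform to A's frame with the inverse velocity-addition law: u' = (u − v)/(1 − uv/c²), taking u = β_B and v = β_A.
u' = (-0.572 − 0.647) / (1 − (0.647)(-0.572)) = -1.2190/1.3701 = -0.8897.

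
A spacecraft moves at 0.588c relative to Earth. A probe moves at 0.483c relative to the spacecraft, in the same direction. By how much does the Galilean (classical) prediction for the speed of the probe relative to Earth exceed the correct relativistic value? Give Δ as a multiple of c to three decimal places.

Galilean: u_cl = 0.483 + 0.588 = 1.0710.
Relativistic: u_rel = (0.483 + 0.588) / (1 + 0.483·0.588) = 1.0710/1.2840 = 0.8341.
Δ = 1.0710 − 0.8341 = 0.2369.
(The classical prediction exceeds c; the relativistic result does not.)

Δ = 0.237c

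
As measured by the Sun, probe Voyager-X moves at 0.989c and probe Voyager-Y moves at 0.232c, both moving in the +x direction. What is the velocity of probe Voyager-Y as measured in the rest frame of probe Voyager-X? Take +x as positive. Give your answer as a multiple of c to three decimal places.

-0.982c

β_A = 0.989, β_B = 0.232.
Transform to A's frame with the inverse velocity-addition law: u' = (u − v)/(1 − uv/c²), taking u = β_B and v = β_A.
u' = (0.232 − 0.989) / (1 − (0.989)(0.232)) = -0.7570/0.7706 = -0.9824.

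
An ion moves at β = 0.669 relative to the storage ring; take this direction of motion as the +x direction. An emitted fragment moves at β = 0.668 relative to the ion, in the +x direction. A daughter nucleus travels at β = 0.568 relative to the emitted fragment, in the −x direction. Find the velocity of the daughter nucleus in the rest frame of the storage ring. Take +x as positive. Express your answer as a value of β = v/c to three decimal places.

β = +0.749

Apply u = (u' + v)/(1 + u'v/c²) successively, working outward toward the storage ring.
Start: velocity of the ion relative to the storage ring = 0.6690c.
Compose with the emitted fragment (u' = 0.668 in the ion frame): u_1 = (0.668 + 0.669) / (1 + 0.668·0.669) = 1.3370/1.4469 = 0.9240.
Compose with the daughter nucleus (u' = -0.568 in the emitted fragment frame): u_2 = (-0.568 + 0.924) / (1 + (-0.568)·0.924) = 0.3560/0.4751 = 0.7494.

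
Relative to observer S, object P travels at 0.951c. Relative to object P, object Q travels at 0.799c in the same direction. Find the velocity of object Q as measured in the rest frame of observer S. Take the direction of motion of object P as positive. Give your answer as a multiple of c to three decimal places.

0.994c

With v = 0.951 and u' = 0.799 (in units of c),
u = (u' + v)/(1 + u'v/c²):
u = (0.799 + 0.951) / (1 + 0.799·0.951) = 1.7500/1.7598 = 0.9944
(Galilean addition would give +1.750c, exceeding c.)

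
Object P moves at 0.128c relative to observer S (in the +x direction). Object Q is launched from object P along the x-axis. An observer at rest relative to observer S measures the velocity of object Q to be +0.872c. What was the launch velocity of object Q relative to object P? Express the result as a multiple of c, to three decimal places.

Invert the composition law: u' = (u − v)/(1 − uv/c²).
u' = (0.872 − 0.128) / (1 − (0.872)(0.128)) = 0.7440/0.8884 = 0.8375.

+0.837c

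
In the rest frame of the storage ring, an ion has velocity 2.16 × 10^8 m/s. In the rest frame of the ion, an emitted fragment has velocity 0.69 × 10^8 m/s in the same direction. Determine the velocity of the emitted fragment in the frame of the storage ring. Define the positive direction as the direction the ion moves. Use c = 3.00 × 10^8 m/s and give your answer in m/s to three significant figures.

2.45 × 10^8 m/s

In units of c (dividing by 3.00 × 10^8 m/s): v = 0.720, u' = 0.230.
u = (u' + v)/(1 + u'v/c²):
u = (0.230 + 0.720) / (1 + 0.230·0.720) = 0.9500/1.1656 = 0.8150
(Galilean addition would give +0.950c.)
Converting back: u = 0.8150 × 3.00 × 10^8 m/s.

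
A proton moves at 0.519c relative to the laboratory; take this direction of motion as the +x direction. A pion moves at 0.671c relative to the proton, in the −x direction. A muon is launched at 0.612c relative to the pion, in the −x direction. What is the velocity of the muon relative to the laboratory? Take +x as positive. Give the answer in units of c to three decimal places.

-0.740c

Apply u = (u' + v)/(1 + u'v/c²) successively, working outward toward the laboratory.
Start: velocity of the proton relative to the laboratory = 0.5190c.
Compose with the pion (u' = -0.671 in the proton frame): u_1 = (-0.671 + 0.519) / (1 + (-0.671)·0.519) = -0.1520/0.6518 = -0.2332.
Compose with the muon (u' = -0.612 in the pion frame): u_2 = (-0.612 + (-0.233)) / (1 + (-0.612)·(-0.233)) = -0.8452/1.1427 = -0.7396.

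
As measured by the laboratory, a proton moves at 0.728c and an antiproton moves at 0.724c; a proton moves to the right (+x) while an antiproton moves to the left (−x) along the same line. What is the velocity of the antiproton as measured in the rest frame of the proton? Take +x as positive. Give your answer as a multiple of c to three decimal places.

β_A = 0.728, β_B = -0.724.
Transform to A's frame with the inverse velocity-addition law: u' = (u − v)/(1 − uv/c²), taking u = β_B and v = β_A.
u' = (-0.724 − 0.728) / (1 − (0.728)(-0.724)) = -1.4520/1.5271 = -0.9508.

-0.951c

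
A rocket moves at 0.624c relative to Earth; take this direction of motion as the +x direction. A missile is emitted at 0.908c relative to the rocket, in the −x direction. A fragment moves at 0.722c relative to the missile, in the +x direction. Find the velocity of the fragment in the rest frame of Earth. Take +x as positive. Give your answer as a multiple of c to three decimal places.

Apply u = (u' + v)/(1 + u'v/c²) successively, working outward toward Earth.
Start: velocity of the rocket relative to Earth = 0.6240c.
Compose with the missile (u' = -0.908 in the rocket frame): u_1 = (-0.908 + 0.624) / (1 + (-0.908)·0.624) = -0.2840/0.4334 = -0.6553.
Compose with the fragment (u' = 0.722 in the missile frame): u_2 = (0.722 + (-0.655)) / (1 + 0.722·(-0.655)) = 0.0667/0.5269 = 0.1266.

+0.127c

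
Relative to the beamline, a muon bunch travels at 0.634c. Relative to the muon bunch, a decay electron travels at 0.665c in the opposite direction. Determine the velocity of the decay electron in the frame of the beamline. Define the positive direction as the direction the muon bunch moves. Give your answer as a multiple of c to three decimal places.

With v = 0.634 and u' = -0.665 (in units of c),
u = (u' + v)/(1 + u'v/c²):
u = (-0.665 + 0.634) / (1 + (-0.665)·0.634) = -0.0310/0.5784 = -0.0536

-0.054c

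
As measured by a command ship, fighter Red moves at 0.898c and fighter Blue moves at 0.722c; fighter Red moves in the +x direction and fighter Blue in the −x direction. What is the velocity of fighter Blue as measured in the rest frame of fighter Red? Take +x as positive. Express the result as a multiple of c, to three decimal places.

-0.983c

β_A = 0.898, β_B = -0.722.
Transform to A's frame with the inverse velocity-addition law: u' = (u − v)/(1 − uv/c²), taking u = β_B and v = β_A.
u' = (-0.722 − 0.898) / (1 − (0.898)(-0.722)) = -1.6200/1.6484 = -0.9828.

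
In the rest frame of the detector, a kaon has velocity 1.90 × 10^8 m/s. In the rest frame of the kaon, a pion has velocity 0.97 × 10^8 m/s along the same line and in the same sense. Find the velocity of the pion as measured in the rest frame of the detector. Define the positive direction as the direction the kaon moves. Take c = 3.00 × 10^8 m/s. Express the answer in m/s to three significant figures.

In units of c (dividing by 3.00 × 10^8 m/s): v = 0.633, u' = 0.323.
u = (u' + v)/(1 + u'v/c²):
u = (0.323 + 0.633) / (1 + 0.323·0.633) = 0.9567/1.2048 = 0.7941
Converting back: u = 0.7941 × 3.00 × 10^8 m/s.

2.38 × 10^8 m/s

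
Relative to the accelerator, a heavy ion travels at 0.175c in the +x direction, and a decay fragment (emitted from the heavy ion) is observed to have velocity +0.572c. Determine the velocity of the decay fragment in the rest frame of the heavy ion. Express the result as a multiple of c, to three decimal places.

Invert the composition law: u' = (u − v)/(1 − uv/c²).
u' = (0.572 − 0.175) / (1 − (0.572)(0.175)) = 0.3970/0.8999 = 0.4412.

+0.441c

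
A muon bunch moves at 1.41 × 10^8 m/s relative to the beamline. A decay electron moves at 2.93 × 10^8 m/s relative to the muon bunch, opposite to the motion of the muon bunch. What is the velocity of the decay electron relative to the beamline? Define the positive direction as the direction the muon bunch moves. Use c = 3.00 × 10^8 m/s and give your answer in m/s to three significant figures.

-2.81 × 10^8 m/s

In units of c (dividing by 3.00 × 10^8 m/s): v = 0.470, u' = -0.977.
u = (u' + v)/(1 + u'v/c²):
u = (-0.977 + 0.470) / (1 + (-0.977)·0.470) = -0.5067/0.5410 = -0.9366
(Galilean addition would give -0.507c.)
Converting back: u = -0.9366 × 3.00 × 10^8 m/s.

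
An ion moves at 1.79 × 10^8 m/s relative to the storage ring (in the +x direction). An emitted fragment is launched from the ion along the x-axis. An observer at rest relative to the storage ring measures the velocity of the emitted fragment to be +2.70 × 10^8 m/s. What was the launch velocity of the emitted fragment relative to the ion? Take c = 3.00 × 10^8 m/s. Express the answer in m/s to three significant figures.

+1.97 × 10^8 m/s

v = 0.597c, u = 0.900c.
Invert the composition law: u' = (u − v)/(1 − uv/c²).
u' = (0.900 − 0.597) / (1 − (0.900)(0.597)) = 0.3033/0.4630 = 0.6551.
u' = 0.6551 × 3.00 × 10^8 m/s.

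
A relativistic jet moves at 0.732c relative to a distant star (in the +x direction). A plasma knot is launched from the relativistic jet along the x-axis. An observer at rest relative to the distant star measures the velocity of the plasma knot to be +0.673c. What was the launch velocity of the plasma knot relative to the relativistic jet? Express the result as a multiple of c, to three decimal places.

Invert the composition law: u' = (u − v)/(1 − uv/c²).
u' = (0.673 − 0.732) / (1 − (0.673)(0.732)) = -0.0590/0.5074 = -0.1163.

-0.116c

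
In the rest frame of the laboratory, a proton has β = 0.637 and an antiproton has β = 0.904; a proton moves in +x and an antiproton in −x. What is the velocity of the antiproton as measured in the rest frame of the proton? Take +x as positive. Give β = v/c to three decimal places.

β = -0.978

β_A = 0.637, β_B = -0.904.
Transform to A's frame with the inverse velocity-addition law: u' = (u − v)/(1 − uv/c²), taking u = β_B and v = β_A.
u' = (-0.904 − 0.637) / (1 − (0.637)(-0.904)) = -1.5410/1.5758 = -0.9779.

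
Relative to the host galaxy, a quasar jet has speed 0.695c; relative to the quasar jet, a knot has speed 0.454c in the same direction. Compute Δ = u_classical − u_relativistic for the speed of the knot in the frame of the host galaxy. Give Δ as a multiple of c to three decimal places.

Δ = 0.276c

Galilean: u_cl = 0.454 + 0.695 = 1.1490.
Relativistic: u_rel = (0.454 + 0.695) / (1 + 0.454·0.695) = 1.1490/1.3155 = 0.8734.
Δ = 1.1490 − 0.8734 = 0.2756.
(The classical prediction exceeds c; the relativistic result does not.)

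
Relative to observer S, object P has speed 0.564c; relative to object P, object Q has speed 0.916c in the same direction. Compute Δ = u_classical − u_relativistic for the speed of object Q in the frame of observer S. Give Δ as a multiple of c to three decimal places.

Δ = 0.504c

Galilean: u_cl = 0.916 + 0.564 = 1.4800.
Relativistic: u_rel = (0.916 + 0.564) / (1 + 0.916·0.564) = 1.4800/1.5166 = 0.9759.
Δ = 1.4800 − 0.9759 = 0.5041.
(The classical prediction exceeds c; the relativistic result does not.)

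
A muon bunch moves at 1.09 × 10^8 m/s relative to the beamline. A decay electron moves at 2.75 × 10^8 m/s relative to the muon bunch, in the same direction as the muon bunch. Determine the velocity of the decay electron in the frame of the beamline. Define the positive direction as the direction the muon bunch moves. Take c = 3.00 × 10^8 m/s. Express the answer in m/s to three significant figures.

In units of c (dividing by 3.00 × 10^8 m/s): v = 0.363, u' = 0.917.
u = (u' + v)/(1 + u'v/c²):
u = (0.917 + 0.363) / (1 + 0.917·0.363) = 1.2800/1.3331 = 0.9602
Converting back: u = 0.9602 × 3.00 × 10^8 m/s.

2.88 × 10^8 m/s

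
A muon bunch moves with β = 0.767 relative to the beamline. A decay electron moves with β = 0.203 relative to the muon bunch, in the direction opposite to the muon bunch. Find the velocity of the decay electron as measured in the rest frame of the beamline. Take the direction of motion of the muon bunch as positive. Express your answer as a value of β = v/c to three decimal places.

β = +0.668

With v = 0.767 and u' = -0.203 (in units of c),
u = (u' + v)/(1 + u'v/c²):
u = (-0.203 + 0.767) / (1 + (-0.203)·0.767) = 0.5640/0.8443 = 0.6680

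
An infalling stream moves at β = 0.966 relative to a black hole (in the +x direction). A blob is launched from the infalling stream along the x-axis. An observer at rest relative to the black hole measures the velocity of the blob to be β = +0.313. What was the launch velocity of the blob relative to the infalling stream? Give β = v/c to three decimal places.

Invert the composition law: u' = (u − v)/(1 − uv/c²).
u' = (0.313 − 0.966) / (1 − (0.313)(0.966)) = -0.6530/0.6976 = -0.9360.

β = -0.936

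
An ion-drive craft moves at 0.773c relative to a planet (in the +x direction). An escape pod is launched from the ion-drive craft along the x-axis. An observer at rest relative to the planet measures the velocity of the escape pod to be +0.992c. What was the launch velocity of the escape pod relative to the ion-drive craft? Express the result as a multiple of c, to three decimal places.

+0.939c

Invert the composition law: u' = (u − v)/(1 − uv/c²).
u' = (0.992 − 0.773) / (1 − (0.992)(0.773)) = 0.2190/0.2332 = 0.9392.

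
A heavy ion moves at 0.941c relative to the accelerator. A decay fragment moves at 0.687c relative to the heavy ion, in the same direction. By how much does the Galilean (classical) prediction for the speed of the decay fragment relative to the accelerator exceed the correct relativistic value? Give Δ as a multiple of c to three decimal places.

Galilean: u_cl = 0.687 + 0.941 = 1.6280.
Relativistic: u_rel = (0.687 + 0.941) / (1 + 0.687·0.941) = 1.6280/1.6465 = 0.9888.
Δ = 1.6280 − 0.9888 = 0.6392.
(The classical prediction exceeds c; the relativistic result does not.)

Δ = 0.639c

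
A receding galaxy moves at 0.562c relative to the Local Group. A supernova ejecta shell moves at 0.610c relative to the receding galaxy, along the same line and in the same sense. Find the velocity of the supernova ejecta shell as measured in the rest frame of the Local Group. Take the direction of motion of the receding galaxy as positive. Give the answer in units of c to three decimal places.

0.873c

With v = 0.562 and u' = 0.610 (in units of c),
u = (u' + v)/(1 + u'v/c²):
u = (0.610 + 0.562) / (1 + 0.610·0.562) = 1.1720/1.3428 = 0.8728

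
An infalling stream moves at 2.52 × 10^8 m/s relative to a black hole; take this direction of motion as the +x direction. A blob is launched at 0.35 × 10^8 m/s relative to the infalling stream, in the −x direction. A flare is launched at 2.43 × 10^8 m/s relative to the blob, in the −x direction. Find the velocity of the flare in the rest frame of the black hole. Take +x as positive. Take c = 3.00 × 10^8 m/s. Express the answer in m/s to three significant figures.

-6.92 × 10^6 m/s

Apply u = (u' + v)/(1 + u'v/c²) successively, working outward toward the black hole.
(Dividing each given speed by c = 3.00 × 10^8 m/s to work in units of c.)
Start: velocity of the infalling stream relative to the black hole = 0.8400c.
Compose with the blob (u' = -0.117 in the infalling stream frame): u_1 = (-0.117 + 0.840) / (1 + (-0.117)·0.840) = 0.7233/0.9020 = 0.8019.
Compose with the flare (u' = -0.810 in the blob frame): u_2 = (-0.810 + 0.802) / (1 + (-0.810)·0.802) = -0.0081/0.3504 = -0.0231.
So u = -0.0231 × 3.00 × 10^8 m/s.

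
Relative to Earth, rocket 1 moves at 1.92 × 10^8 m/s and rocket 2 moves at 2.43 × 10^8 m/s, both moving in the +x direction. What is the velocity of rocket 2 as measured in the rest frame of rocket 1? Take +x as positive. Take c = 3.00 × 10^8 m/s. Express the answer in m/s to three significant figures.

+1.06 × 10^8 m/s

β_A = 0.640, β_B = 0.810 (dividing each by c = 3.00 × 10^8 m/s).
Transform to A's frame with the inverse velocity-addition law: u' = (u − v)/(1 − uv/c²), taking u = β_B and v = β_A.
u' = (0.810 − 0.640) / (1 − (0.640)(0.810)) = 0.1700/0.4816 = 0.3530.
u' = 0.3530 × 3.00 × 10^8 m/s.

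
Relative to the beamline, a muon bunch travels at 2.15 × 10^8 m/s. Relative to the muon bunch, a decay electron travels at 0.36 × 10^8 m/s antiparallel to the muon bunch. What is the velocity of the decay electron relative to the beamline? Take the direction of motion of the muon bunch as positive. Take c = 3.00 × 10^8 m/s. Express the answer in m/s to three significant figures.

+1.96 × 10^8 m/s

In units of c (dividing by 3.00 × 10^8 m/s): v = 0.717, u' = -0.120.
u = (u' + v)/(1 + u'v/c²):
u = (-0.120 + 0.717) / (1 + (-0.120)·0.717) = 0.5967/0.9140 = 0.6528
(Galilean addition would give +0.597c.)
Converting back: u = 0.6528 × 3.00 × 10^8 m/s.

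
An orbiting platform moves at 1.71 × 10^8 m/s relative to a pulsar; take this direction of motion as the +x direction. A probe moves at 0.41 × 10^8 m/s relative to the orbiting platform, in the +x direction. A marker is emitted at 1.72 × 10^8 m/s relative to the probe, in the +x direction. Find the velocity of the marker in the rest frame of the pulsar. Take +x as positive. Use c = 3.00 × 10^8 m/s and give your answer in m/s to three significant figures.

Apply u = (u' + v)/(1 + u'v/c²) successively, working outward toward the pulsar.
(Dividing each given speed by c = 3.00 × 10^8 m/s to work in units of c.)
Start: velocity of the orbiting platform relative to the pulsar = 0.5700c.
Compose with the probe (u' = 0.137 in the orbiting platform frame): u_1 = (0.137 + 0.570) / (1 + 0.137·0.570) = 0.7067/1.0779 = 0.6556.
Compose with the marker (u' = 0.573 in the probe frame): u_2 = (0.573 + 0.656) / (1 + 0.573·0.656) = 1.2289/1.3759 = 0.8932.
So u = 0.8932 × 3.00 × 10^8 m/s.

2.68 × 10^8 m/s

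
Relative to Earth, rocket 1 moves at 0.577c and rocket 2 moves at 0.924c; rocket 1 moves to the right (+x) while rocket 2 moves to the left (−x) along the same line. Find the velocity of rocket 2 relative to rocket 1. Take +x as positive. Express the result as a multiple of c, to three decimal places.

-0.979c

β_A = 0.577, β_B = -0.924.
Transform to A's frame with the inverse velocity-addition law: u' = (u − v)/(1 − uv/c²), taking u = β_B and v = β_A.
u' = (-0.924 − 0.577) / (1 − (0.577)(-0.924)) = -1.5010/1.5331 = -0.9790.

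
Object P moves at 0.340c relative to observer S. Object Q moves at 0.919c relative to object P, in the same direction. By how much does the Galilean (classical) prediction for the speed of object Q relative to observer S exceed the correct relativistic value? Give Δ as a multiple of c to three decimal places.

Galilean: u_cl = 0.919 + 0.340 = 1.2590.
Relativistic: u_rel = (0.919 + 0.340) / (1 + 0.919·0.340) = 1.2590/1.3125 = 0.9593.
Δ = 1.2590 − 0.9593 = 0.2997.
(The classical prediction exceeds c; the relativistic result does not.)

Δ = 0.300c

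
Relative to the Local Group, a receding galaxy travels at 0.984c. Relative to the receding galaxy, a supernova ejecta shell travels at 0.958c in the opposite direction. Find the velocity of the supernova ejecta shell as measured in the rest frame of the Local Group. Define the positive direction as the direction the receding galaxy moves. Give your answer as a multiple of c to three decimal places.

+0.454c

With v = 0.984 and u' = -0.958 (in units of c),
u = (u' + v)/(1 + u'v/c²):
u = (-0.958 + 0.984) / (1 + (-0.958)·0.984) = 0.0260/0.0573 = 0.4535
(Galilean addition would give +0.026c.)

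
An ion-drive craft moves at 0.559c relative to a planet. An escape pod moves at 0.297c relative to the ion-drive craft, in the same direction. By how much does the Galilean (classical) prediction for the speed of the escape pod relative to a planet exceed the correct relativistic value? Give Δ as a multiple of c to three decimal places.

Δ = 0.122c

Galilean: u_cl = 0.297 + 0.559 = 0.8560.
Relativistic: u_rel = (0.297 + 0.559) / (1 + 0.297·0.559) = 0.8560/1.1660 = 0.7341.
Δ = 0.8560 − 0.7341 = 0.1219.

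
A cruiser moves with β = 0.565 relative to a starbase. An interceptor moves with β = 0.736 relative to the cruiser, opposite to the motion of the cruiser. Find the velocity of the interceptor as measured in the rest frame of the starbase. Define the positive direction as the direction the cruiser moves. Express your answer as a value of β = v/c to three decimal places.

β = -0.293

With v = 0.565 and u' = -0.736 (in units of c),
u = (u' + v)/(1 + u'v/c²):
u = (-0.736 + 0.565) / (1 + (-0.736)·0.565) = -0.1710/0.5842 = -0.2927
(Galilean addition would give -0.171c.)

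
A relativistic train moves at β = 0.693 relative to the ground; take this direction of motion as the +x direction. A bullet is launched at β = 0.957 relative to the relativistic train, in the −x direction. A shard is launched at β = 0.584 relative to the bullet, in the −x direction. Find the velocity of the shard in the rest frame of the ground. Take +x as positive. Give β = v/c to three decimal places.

Apply u = (u' + v)/(1 + u'v/c²) successively, working outward toward the ground.
Start: velocity of the relativistic train relative to the ground = 0.6930c.
Compose with the bullet (u' = -0.957 in the relativistic train frame): u_1 = (-0.957 + 0.693) / (1 + (-0.957)·0.693) = -0.2640/0.3368 = -0.7839.
Compose with the shard (u' = -0.584 in the bullet frame): u_2 = (-0.584 + (-0.784)) / (1 + (-0.584)·(-0.784)) = -1.3679/1.4578 = -0.9383.

β = -0.938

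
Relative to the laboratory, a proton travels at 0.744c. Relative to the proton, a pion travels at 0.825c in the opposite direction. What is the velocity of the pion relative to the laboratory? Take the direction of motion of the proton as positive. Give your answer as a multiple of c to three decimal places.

With v = 0.744 and u' = -0.825 (in units of c),
u = (u' + v)/(1 + u'v/c²):
u = (-0.825 + 0.744) / (1 + (-0.825)·0.744) = -0.0810/0.3862 = -0.2097

-0.210c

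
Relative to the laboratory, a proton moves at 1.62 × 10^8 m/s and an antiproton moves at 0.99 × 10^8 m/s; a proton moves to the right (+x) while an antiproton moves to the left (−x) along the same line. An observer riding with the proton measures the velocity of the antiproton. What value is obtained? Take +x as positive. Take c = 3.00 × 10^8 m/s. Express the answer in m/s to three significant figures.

-2.22 × 10^8 m/s

β_A = 0.540, β_B = -0.330 (dividing each by c = 3.00 × 10^8 m/s).
Transform to A's frame with the inverse velocity-addition law: u' = (u − v)/(1 − uv/c²), taking u = β_B and v = β_A.
u' = (-0.330 − 0.540) / (1 − (0.540)(-0.330)) = -0.8700/1.1782 = -0.7384.
u' = -0.7384 × 3.00 × 10^8 m/s.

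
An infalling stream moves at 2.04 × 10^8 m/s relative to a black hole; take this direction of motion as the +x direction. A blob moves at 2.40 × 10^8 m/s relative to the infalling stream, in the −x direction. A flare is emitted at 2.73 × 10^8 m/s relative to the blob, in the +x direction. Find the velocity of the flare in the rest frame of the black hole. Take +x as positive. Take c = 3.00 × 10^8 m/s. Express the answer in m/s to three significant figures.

Apply u = (u' + v)/(1 + u'v/c²) successively, working outward toward the black hole.
(Dividing each given speed by c = 3.00 × 10^8 m/s to work in units of c.)
Start: velocity of the infalling stream relative to the black hole = 0.6800c.
Compose with the blob (u' = -0.800 in the infalling stream frame): u_1 = (-0.800 + 0.680) / (1 + (-0.800)·0.680) = -0.1200/0.4560 = -0.2632.
Compose with the flare (u' = 0.910 in the blob frame): u_2 = (0.910 + (-0.263)) / (1 + 0.910·(-0.263)) = 0.6468/0.7605 = 0.8505.
So u = 0.8505 × 3.00 × 10^8 m/s.

+2.55 × 10^8 m/s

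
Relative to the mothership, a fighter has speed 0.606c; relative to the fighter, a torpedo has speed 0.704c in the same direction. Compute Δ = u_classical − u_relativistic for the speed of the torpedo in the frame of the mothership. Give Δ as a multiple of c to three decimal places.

Δ = 0.392c

Galilean: u_cl = 0.704 + 0.606 = 1.3100.
Relativistic: u_rel = (0.704 + 0.606) / (1 + 0.704·0.606) = 1.3100/1.4266 = 0.9183.
Δ = 1.3100 − 0.9183 = 0.3917.
(The classical prediction exceeds c; the relativistic result does not.)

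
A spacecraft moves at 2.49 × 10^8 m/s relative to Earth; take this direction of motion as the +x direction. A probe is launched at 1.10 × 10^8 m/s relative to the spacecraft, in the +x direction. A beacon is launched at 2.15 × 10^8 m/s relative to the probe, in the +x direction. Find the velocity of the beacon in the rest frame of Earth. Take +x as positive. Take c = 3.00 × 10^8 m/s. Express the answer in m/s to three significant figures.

Apply u = (u' + v)/(1 + u'v/c²) successively, working outward toward Earth.
(Dividing each given speed by c = 3.00 × 10^8 m/s to work in units of c.)
Start: velocity of the spacecraft relative to Earth = 0.8300c.
Compose with the probe (u' = 0.367 in the spacecraft frame): u_1 = (0.367 + 0.830) / (1 + 0.367·0.830) = 1.1967/1.3043 = 0.9175.
Compose with the beacon (u' = 0.717 in the probe frame): u_2 = (0.717 + 0.917) / (1 + 0.717·0.917) = 1.6341/1.6575 = 0.9859.
So u = 0.9859 × 3.00 × 10^8 m/s.

2.96 × 10^8 m/s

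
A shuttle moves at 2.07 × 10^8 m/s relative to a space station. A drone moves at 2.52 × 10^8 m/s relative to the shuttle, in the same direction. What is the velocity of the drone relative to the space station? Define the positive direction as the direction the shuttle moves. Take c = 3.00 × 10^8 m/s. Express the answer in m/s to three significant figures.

In units of c (dividing by 3.00 × 10^8 m/s): v = 0.690, u' = 0.840.
u = (u' + v)/(1 + u'v/c²):
u = (0.840 + 0.690) / (1 + 0.840·0.690) = 1.5300/1.5796 = 0.9686
Converting back: u = 0.9686 × 3.00 × 10^8 m/s.

2.91 × 10^8 m/s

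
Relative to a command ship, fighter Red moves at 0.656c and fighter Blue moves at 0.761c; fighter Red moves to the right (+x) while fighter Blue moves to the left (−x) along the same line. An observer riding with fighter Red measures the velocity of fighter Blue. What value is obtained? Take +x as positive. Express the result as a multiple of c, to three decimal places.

β_A = 0.656, β_B = -0.761.
Transform to A's frame with the inverse velocity-addition law: u' = (u − v)/(1 − uv/c²), taking u = β_B and v = β_A.
u' = (-0.761 − 0.656) / (1 − (0.656)(-0.761)) = -1.4170/1.4992 = -0.9452.

-0.945c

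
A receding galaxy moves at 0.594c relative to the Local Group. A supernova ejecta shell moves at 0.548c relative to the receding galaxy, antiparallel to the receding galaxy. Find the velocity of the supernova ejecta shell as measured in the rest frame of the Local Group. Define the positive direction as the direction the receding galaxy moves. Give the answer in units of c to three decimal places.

+0.068c

With v = 0.594 and u' = -0.548 (in units of c),
u = (u' + v)/(1 + u'v/c²):
u = (-0.548 + 0.594) / (1 + (-0.548)·0.594) = 0.0460/0.6745 = 0.0682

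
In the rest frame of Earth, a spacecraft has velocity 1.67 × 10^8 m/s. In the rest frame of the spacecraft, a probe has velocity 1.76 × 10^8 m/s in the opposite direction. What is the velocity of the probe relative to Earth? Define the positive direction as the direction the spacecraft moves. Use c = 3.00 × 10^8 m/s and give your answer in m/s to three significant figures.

In units of c (dividing by 3.00 × 10^8 m/s): v = 0.557, u' = -0.587.
u = (u' + v)/(1 + u'v/c²):
u = (-0.587 + 0.557) / (1 + (-0.587)·0.557) = -0.0300/0.6734 = -0.0445
Converting back: u = -0.0445 × 3.00 × 10^8 m/s.

-1.34 × 10^7 m/s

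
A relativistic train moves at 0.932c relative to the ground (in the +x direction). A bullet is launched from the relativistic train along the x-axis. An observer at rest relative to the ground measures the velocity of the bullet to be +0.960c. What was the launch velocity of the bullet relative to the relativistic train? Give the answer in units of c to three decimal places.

Invert the composition law: u' = (u − v)/(1 − uv/c²).
u' = (0.960 − 0.932) / (1 − (0.960)(0.932)) = 0.0280/0.1053 = 0.2660.

+0.266c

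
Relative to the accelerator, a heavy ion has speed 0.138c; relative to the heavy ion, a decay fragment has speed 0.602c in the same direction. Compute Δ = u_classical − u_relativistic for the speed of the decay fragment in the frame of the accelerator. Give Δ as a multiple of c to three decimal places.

Δ = 0.057c

Galilean: u_cl = 0.602 + 0.138 = 0.7400.
Relativistic: u_rel = (0.602 + 0.138) / (1 + 0.602·0.138) = 0.7400/1.0831 = 0.6832.
Δ = 0.7400 − 0.6832 = 0.0568.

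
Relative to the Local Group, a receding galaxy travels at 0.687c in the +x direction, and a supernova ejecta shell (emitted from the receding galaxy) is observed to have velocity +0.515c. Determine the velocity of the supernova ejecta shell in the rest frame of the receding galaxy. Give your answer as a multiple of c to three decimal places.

Invert the composition law: u' = (u − v)/(1 − uv/c²).
u' = (0.515 − 0.687) / (1 − (0.515)(0.687)) = -0.1720/0.6462 = -0.2662.

-0.266c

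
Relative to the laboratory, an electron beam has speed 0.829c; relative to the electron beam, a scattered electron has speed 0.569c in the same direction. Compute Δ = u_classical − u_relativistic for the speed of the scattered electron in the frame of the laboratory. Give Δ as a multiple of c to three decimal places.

Galilean: u_cl = 0.569 + 0.829 = 1.3980.
Relativistic: u_rel = (0.569 + 0.829) / (1 + 0.569·0.829) = 1.3980/1.4717 = 0.9499.
Δ = 1.3980 − 0.9499 = 0.4481.
(The classical prediction exceeds c; the relativistic result does not.)

Δ = 0.448c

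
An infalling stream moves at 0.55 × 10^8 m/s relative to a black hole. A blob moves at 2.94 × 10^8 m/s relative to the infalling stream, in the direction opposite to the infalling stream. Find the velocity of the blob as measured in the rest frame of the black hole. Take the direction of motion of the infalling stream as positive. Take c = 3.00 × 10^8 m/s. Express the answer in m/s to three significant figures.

In units of c (dividing by 3.00 × 10^8 m/s): v = 0.183, u' = -0.980.
u = (u' + v)/(1 + u'v/c²):
u = (-0.980 + 0.183) / (1 + (-0.980)·0.183) = -0.7967/0.8203 = -0.9711
Converting back: u = -0.9711 × 3.00 × 10^8 m/s.

-2.91 × 10^8 m/s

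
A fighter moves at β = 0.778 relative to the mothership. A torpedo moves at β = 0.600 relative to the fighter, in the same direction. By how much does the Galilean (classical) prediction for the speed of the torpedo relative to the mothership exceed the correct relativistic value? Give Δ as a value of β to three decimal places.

Δ = 0.439

Galilean: u_cl = 0.600 + 0.778 = 1.3780.
Relativistic: u_rel = (0.600 + 0.778) / (1 + 0.600·0.778) = 1.3780/1.4668 = 0.9395.
Δ = 1.3780 − 0.9395 = 0.4385.
(The classical prediction exceeds c; the relativistic result does not.)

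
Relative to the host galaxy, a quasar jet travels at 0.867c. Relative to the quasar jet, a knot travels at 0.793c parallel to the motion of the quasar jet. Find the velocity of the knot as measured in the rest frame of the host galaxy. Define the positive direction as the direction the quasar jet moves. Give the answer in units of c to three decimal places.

0.984c

With v = 0.867 and u' = 0.793 (in units of c),
u = (u' + v)/(1 + u'v/c²):
u = (0.793 + 0.867) / (1 + 0.793·0.867) = 1.6600/1.6875 = 0.9837
(Galilean addition would give +1.660c, exceeding c.)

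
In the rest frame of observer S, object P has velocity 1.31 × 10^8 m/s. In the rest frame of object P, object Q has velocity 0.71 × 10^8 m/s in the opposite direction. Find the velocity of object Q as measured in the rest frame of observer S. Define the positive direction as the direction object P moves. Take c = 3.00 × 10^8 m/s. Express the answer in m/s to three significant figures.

In units of c (dividing by 3.00 × 10^8 m/s): v = 0.437, u' = -0.237.
u = (u' + v)/(1 + u'v/c²):
u = (-0.237 + 0.437) / (1 + (-0.237)·0.437) = 0.2000/0.8967 = 0.2231
(Galilean addition would give +0.200c.)
Converting back: u = 0.2231 × 3.00 × 10^8 m/s.

+6.69 × 10^7 m/s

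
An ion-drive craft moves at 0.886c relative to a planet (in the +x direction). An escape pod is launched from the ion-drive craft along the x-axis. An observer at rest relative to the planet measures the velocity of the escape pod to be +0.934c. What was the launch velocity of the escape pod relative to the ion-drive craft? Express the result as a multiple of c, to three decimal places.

Invert the composition law: u' = (u − v)/(1 − uv/c²).
u' = (0.934 − 0.886) / (1 − (0.934)(0.886)) = 0.0480/0.1725 = 0.2783.

+0.278c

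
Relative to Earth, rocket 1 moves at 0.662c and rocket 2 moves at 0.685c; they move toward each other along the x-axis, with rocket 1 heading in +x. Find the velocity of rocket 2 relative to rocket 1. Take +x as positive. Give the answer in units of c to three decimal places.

β_A = 0.662, β_B = -0.685.
Transform to A's frame with the inverse velocity-addition law: u' = (u − v)/(1 − uv/c²), taking u = β_B and v = β_A.
u' = (-0.685 − 0.662) / (1 − (0.662)(-0.685)) = -1.3470/1.4535 = -0.9267.

-0.927c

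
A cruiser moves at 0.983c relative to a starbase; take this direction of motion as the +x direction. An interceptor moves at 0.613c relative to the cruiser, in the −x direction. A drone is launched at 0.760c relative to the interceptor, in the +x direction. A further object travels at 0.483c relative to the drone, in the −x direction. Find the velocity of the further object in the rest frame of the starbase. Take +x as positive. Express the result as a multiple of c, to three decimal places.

Apply u = (u' + v)/(1 + u'v/c²) successively, working outward toward the starbase.
Start: velocity of the cruiser relative to the starbase = 0.9830c.
Compose with the interceptor (u' = -0.613 in the cruiser frame): u_1 = (-0.613 + 0.983) / (1 + (-0.613)·0.983) = 0.3700/0.3974 = 0.9310.
Compose with the drone (u' = 0.760 in the interceptor frame): u_2 = (0.760 + 0.931) / (1 + 0.760·0.931) = 1.6910/1.7076 = 0.9903.
Compose with the further object (u' = -0.483 in the drone frame): u_3 = (-0.483 + 0.990) / (1 + (-0.483)·0.990) = 0.5073/0.5217 = 0.9724.

+0.972c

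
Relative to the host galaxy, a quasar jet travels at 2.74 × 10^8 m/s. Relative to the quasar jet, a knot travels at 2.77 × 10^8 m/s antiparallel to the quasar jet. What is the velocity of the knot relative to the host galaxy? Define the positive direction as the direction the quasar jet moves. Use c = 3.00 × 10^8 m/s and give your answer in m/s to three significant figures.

-1.91 × 10^7 m/s

In units of c (dividing by 3.00 × 10^8 m/s): v = 0.913, u' = -0.923.
u = (u' + v)/(1 + u'v/c²):
u = (-0.923 + 0.913) / (1 + (-0.923)·0.913) = -0.0100/0.1567 = -0.0638
Converting back: u = -0.0638 × 3.00 × 10^8 m/s.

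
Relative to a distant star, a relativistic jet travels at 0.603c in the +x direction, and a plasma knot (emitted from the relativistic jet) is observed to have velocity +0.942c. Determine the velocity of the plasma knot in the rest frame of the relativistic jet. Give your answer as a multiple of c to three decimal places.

+0.785c

Invert the composition law: u' = (u − v)/(1 − uv/c²).
u' = (0.942 − 0.603) / (1 − (0.942)(0.603)) = 0.3390/0.4320 = 0.7848.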